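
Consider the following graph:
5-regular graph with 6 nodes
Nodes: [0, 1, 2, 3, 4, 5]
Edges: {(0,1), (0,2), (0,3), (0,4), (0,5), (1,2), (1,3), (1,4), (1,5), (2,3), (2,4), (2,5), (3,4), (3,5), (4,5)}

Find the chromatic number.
χ(G) = 6

Clique number ω(G) = 6 (lower bound: χ ≥ ω).
The clique on [0, 1, 2, 3, 4, 5] has size 6, forcing χ ≥ 6, and the coloring below uses 6 colors, so χ(G) = 6.
A valid 6-coloring: color 1: [3]; color 2: [5]; color 3: [0]; color 4: [1]; color 5: [2]; color 6: [4].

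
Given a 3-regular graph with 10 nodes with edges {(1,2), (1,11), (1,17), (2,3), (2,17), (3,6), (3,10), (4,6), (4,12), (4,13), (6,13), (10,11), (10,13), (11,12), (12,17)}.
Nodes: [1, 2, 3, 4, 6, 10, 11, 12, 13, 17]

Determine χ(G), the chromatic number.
χ(G) = 3

Clique number ω(G) = 3 (lower bound: χ ≥ ω).
The clique on [1, 2, 17] has size 3, forcing χ ≥ 3, and the coloring below uses 3 colors, so χ(G) = 3.
A valid 3-coloring: color 1: [2, 6, 10, 12]; color 2: [3, 11, 13, 17]; color 3: [1, 4].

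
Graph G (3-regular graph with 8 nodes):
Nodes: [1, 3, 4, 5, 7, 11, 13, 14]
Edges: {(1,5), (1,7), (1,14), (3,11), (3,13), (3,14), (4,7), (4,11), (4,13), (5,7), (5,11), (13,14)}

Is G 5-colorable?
Yes, G is 5-colorable

A valid 5-coloring: color 1: [3, 4, 5]; color 2: [7, 11, 14]; color 3: [1, 13].
(χ(G) = 3 ≤ 5.)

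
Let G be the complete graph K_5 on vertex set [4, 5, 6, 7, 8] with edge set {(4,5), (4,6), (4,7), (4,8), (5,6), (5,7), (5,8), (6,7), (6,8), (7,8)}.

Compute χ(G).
Clique number ω(G) = 5 (lower bound: χ ≥ ω).
The clique on [4, 5, 6, 7, 8] has size 5, forcing χ ≥ 5, and the coloring below uses 5 colors, so χ(G) = 5.
A valid 5-coloring: color 1: [7]; color 2: [6]; color 3: [8]; color 4: [4]; color 5: [5].

χ(G) = 5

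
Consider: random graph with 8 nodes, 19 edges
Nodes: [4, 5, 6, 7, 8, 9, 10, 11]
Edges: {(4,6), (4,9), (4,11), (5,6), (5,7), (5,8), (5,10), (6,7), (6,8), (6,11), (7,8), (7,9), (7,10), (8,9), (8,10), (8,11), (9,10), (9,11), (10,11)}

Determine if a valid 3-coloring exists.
The clique on vertices [8, 9, 10, 11] has size 4 > 3, so it alone needs 4 colors.

No, G is not 3-colorable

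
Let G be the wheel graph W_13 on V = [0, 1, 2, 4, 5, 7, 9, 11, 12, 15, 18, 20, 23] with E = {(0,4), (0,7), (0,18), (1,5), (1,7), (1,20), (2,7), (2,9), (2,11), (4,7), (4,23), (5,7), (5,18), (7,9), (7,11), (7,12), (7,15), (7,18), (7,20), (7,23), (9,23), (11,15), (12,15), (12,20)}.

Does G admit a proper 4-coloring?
Yes, G is 4-colorable

A valid 4-coloring: color 1: [7]; color 2: [0, 2, 5, 15, 20, 23]; color 3: [1, 4, 9, 11, 12, 18].
(χ(G) = 3 ≤ 4.)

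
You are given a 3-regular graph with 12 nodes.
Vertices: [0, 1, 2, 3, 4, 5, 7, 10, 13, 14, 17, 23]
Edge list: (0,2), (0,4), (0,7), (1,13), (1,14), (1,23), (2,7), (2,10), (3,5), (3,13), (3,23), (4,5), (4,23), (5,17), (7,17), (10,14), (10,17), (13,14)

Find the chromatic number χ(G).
Clique number ω(G) = 3 (lower bound: χ ≥ ω).
The clique on [0, 2, 7] has size 3, forcing χ ≥ 3, and the coloring below uses 3 colors, so χ(G) = 3.
A valid 3-coloring: color 1: [1, 3, 4, 7, 10]; color 2: [2, 14, 17, 23]; color 3: [0, 5, 13].

χ(G) = 3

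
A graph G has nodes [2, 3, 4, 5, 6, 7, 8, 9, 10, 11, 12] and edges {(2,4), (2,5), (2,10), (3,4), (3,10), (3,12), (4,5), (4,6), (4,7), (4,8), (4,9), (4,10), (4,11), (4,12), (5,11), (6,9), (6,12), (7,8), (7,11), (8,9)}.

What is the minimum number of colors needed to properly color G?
Clique number ω(G) = 3 (lower bound: χ ≥ ω).
The clique on [2, 4, 10] has size 3, forcing χ ≥ 3, and the coloring below uses 3 colors, so χ(G) = 3.
A valid 3-coloring: color 1: [4]; color 2: [2, 3, 6, 8, 11]; color 3: [5, 7, 9, 10, 12].

χ(G) = 3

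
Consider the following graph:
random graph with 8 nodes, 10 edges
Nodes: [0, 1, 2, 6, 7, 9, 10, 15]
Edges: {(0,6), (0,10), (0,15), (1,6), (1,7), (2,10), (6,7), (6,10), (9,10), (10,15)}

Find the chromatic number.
χ(G) = 3

Clique number ω(G) = 3 (lower bound: χ ≥ ω).
The clique on [1, 6, 7] has size 3, forcing χ ≥ 3, and the coloring below uses 3 colors, so χ(G) = 3.
A valid 3-coloring: color 1: [1, 10]; color 2: [2, 6, 9, 15]; color 3: [0, 7].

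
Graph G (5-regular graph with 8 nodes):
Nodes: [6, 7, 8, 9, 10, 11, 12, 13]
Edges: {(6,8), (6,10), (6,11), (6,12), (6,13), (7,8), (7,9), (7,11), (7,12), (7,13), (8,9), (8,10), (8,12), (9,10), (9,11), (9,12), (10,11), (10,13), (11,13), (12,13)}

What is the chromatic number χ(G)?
χ(G) = 4

Clique number ω(G) = 4 (lower bound: χ ≥ ω).
The clique on [7, 8, 9, 12] has size 4, forcing χ ≥ 4, and the coloring below uses 4 colors, so χ(G) = 4.
A valid 4-coloring: color 1: [7, 10]; color 2: [6, 9]; color 3: [8, 13]; color 4: [11, 12].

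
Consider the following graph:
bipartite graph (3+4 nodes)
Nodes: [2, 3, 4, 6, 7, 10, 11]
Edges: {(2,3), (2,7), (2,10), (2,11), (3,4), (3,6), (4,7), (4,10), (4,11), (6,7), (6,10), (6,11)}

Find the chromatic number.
Clique number ω(G) = 2 (lower bound: χ ≥ ω).
The graph is bipartite (no odd cycle), so 2 colors suffice: χ(G) = 2.
A valid 2-coloring: color 1: [2, 4, 6]; color 2: [3, 7, 10, 11].

χ(G) = 2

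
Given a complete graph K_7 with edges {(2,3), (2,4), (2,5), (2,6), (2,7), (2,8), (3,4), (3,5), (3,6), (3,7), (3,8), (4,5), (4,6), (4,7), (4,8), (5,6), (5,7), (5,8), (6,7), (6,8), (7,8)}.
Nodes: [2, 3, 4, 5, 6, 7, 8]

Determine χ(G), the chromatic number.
Clique number ω(G) = 7 (lower bound: χ ≥ ω).
The clique on [2, 3, 4, 5, 6, 7, 8] has size 7, forcing χ ≥ 7, and the coloring below uses 7 colors, so χ(G) = 7.
A valid 7-coloring: color 1: [4]; color 2: [6]; color 3: [3]; color 4: [7]; color 5: [2]; color 6: [8]; color 7: [5].

χ(G) = 7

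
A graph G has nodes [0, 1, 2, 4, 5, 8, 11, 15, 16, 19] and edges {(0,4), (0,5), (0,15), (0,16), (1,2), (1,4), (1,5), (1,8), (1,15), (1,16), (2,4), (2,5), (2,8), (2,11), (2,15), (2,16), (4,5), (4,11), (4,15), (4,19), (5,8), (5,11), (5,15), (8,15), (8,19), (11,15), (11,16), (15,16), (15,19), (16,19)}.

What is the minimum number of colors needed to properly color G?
Clique number ω(G) = 5 (lower bound: χ ≥ ω).
The clique on [1, 2, 5, 8, 15] has size 5, forcing χ ≥ 5, and the coloring below uses 5 colors, so χ(G) = 5.
A valid 5-coloring: color 1: [15]; color 2: [0, 2, 19]; color 3: [4, 8, 16]; color 4: [5]; color 5: [1, 11].

χ(G) = 5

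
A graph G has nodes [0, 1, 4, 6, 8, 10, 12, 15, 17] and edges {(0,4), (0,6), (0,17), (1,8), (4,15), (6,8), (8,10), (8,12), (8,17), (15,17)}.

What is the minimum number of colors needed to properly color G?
χ(G) = 2

Clique number ω(G) = 2 (lower bound: χ ≥ ω).
The graph is bipartite (no odd cycle), so 2 colors suffice: χ(G) = 2.
A valid 2-coloring: color 1: [0, 8, 15]; color 2: [1, 4, 6, 10, 12, 17].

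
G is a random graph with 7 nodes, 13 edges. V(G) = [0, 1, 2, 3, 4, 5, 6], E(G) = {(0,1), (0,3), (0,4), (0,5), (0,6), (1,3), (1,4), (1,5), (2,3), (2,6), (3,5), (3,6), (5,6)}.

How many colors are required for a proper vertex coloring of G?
χ(G) = 4

Clique number ω(G) = 4 (lower bound: χ ≥ ω).
The clique on [0, 1, 3, 5] has size 4, forcing χ ≥ 4, and the coloring below uses 4 colors, so χ(G) = 4.
A valid 4-coloring: color 1: [0, 2]; color 2: [3, 4]; color 3: [1, 6]; color 4: [5].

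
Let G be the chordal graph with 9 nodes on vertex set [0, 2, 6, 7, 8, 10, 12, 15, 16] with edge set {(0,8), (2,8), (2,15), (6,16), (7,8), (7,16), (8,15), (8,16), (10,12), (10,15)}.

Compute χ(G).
χ(G) = 3

Clique number ω(G) = 3 (lower bound: χ ≥ ω).
The clique on [7, 8, 16] has size 3, forcing χ ≥ 3, and the coloring below uses 3 colors, so χ(G) = 3.
A valid 3-coloring: color 1: [6, 8, 10]; color 2: [0, 12, 15, 16]; color 3: [2, 7].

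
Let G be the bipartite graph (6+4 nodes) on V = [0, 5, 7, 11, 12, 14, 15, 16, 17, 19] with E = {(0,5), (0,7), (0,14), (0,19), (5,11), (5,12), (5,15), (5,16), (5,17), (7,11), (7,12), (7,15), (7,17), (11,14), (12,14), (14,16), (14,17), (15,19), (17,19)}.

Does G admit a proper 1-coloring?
No, G is not 1-colorable

Edge (0,19) forces its endpoints to differ, so 1 color is not enough.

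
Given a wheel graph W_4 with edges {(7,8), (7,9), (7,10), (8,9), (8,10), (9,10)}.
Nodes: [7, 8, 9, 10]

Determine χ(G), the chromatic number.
Clique number ω(G) = 4 (lower bound: χ ≥ ω).
The clique on [7, 8, 9, 10] has size 4, forcing χ ≥ 4, and the coloring below uses 4 colors, so χ(G) = 4.
A valid 4-coloring: color 1: [10]; color 2: [9]; color 3: [8]; color 4: [7].

χ(G) = 4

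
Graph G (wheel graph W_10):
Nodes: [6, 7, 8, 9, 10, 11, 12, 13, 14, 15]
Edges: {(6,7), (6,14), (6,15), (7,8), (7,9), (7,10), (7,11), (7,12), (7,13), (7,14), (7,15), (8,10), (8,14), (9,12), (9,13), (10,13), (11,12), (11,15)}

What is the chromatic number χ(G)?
Clique number ω(G) = 3 (lower bound: χ ≥ ω).
Odd cycle [13, 9, 12, 11, 15, 6, 14, 8, 10] needs 3 colors (χ ≥ 3).
Vertex 7 is adjacent to every vertex of [6, 8, 9, 10, 11, 12, 13, 14, 15], which already need 3 colors among themselves, so 7 needs a new color (χ ≥ 4).
The coloring below uses 4 colors, so χ(G) = 4.
A valid 4-coloring: color 1: [7]; color 2: [8, 12, 13, 15]; color 3: [6, 9, 10, 11]; color 4: [14].

χ(G) = 4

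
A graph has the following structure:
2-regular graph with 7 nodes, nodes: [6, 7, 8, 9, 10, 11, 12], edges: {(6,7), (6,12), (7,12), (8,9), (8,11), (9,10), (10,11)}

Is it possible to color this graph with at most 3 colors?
Yes, G is 3-colorable

A valid 3-coloring: color 1: [6, 8, 10]; color 2: [9, 11, 12]; color 3: [7].
(χ(G) = 3 ≤ 3.)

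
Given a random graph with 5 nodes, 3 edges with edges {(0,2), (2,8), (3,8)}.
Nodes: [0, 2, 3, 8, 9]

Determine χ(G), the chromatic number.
χ(G) = 2

Clique number ω(G) = 2 (lower bound: χ ≥ ω).
The graph is bipartite (no odd cycle), so 2 colors suffice: χ(G) = 2.
A valid 2-coloring: color 1: [0, 8, 9]; color 2: [2, 3].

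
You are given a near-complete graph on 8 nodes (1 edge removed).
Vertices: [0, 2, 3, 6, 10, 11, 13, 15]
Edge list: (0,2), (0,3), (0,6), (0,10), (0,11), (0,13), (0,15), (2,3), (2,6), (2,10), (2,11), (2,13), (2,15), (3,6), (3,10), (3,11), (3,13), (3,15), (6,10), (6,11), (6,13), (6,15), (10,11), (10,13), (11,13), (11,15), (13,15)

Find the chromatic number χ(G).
Clique number ω(G) = 7 (lower bound: χ ≥ ω).
The clique on [0, 2, 3, 6, 10, 11, 13] has size 7, forcing χ ≥ 7, and the coloring below uses 7 colors, so χ(G) = 7.
A valid 7-coloring: color 1: [0]; color 2: [3]; color 3: [6]; color 4: [11]; color 5: [13]; color 6: [2]; color 7: [10, 15].

χ(G) = 7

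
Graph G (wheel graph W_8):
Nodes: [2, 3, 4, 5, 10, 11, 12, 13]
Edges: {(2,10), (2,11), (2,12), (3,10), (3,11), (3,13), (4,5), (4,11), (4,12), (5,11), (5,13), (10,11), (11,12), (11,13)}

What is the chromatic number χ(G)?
Clique number ω(G) = 3 (lower bound: χ ≥ ω).
Odd cycle [5, 4, 12, 2, 10, 3, 13] needs 3 colors (χ ≥ 3).
Vertex 11 is adjacent to every vertex of [2, 3, 4, 5, 10, 12, 13], which already need 3 colors among themselves, so 11 needs a new color (χ ≥ 4).
The coloring below uses 4 colors, so χ(G) = 4.
A valid 4-coloring: color 1: [11]; color 2: [3, 5, 12]; color 3: [2, 4, 13]; color 4: [10].

χ(G) = 4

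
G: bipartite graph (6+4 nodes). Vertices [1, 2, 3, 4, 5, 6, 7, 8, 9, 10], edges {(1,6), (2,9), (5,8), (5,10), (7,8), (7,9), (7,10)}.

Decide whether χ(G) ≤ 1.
Edge (1,6) forces its endpoints to differ, so 1 color is not enough.

No, G is not 1-colorable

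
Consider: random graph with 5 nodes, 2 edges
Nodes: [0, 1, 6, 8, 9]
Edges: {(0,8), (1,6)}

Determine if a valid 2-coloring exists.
Yes, G is 2-colorable

A valid 2-coloring: color 1: [0, 6, 9]; color 2: [1, 8].
(χ(G) = 2 ≤ 2.)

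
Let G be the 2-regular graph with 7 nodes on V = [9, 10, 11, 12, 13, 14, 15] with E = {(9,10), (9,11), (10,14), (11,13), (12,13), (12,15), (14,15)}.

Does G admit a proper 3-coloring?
Yes, G is 3-colorable

A valid 3-coloring: color 1: [11, 12, 14]; color 2: [9, 13, 15]; color 3: [10].
(χ(G) = 3 ≤ 3.)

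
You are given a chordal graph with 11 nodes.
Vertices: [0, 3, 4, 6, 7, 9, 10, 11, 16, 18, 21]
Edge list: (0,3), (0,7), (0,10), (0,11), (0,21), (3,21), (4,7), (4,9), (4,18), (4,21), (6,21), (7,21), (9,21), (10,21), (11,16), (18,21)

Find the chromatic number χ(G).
χ(G) = 3

Clique number ω(G) = 3 (lower bound: χ ≥ ω).
The clique on [0, 10, 21] has size 3, forcing χ ≥ 3, and the coloring below uses 3 colors, so χ(G) = 3.
A valid 3-coloring: color 1: [11, 21]; color 2: [0, 4, 6, 16]; color 3: [3, 7, 9, 10, 18].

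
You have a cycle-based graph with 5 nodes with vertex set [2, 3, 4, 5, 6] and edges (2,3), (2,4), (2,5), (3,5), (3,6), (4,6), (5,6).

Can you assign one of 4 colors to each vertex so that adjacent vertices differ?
A valid 4-coloring: color 1: [2, 6]; color 2: [3, 4]; color 3: [5].
(χ(G) = 3 ≤ 4.)

Yes, G is 4-colorable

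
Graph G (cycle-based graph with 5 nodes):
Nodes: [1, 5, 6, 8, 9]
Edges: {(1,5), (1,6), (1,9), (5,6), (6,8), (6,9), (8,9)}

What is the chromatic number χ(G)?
Clique number ω(G) = 3 (lower bound: χ ≥ ω).
The clique on [6, 8, 9] has size 3, forcing χ ≥ 3, and the coloring below uses 3 colors, so χ(G) = 3.
A valid 3-coloring: color 1: [6]; color 2: [5, 9]; color 3: [1, 8].

χ(G) = 3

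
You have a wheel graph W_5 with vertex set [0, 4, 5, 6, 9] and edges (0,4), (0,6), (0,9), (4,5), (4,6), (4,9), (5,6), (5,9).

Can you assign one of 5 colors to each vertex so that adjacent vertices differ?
Yes, G is 5-colorable

A valid 5-coloring: color 1: [4]; color 2: [6, 9]; color 3: [0, 5].
(χ(G) = 3 ≤ 5.)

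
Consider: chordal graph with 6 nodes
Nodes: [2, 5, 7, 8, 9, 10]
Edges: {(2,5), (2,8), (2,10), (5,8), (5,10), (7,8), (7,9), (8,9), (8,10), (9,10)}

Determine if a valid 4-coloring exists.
Yes, G is 4-colorable

A valid 4-coloring: color 1: [8]; color 2: [7, 10]; color 3: [2, 9]; color 4: [5].
(χ(G) = 4 ≤ 4.)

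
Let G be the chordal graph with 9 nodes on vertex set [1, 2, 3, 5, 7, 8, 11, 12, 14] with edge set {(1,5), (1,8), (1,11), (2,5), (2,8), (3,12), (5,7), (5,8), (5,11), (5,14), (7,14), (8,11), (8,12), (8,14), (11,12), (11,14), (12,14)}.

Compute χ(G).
Clique number ω(G) = 4 (lower bound: χ ≥ ω).
The clique on [8, 11, 12, 14] has size 4, forcing χ ≥ 4, and the coloring below uses 4 colors, so χ(G) = 4.
A valid 4-coloring: color 1: [3, 7, 8]; color 2: [5, 12]; color 3: [2, 11]; color 4: [1, 14].

χ(G) = 4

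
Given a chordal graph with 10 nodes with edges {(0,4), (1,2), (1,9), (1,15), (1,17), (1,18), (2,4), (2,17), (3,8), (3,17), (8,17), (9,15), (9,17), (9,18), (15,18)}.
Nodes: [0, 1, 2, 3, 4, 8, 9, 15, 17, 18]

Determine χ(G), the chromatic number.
Clique number ω(G) = 4 (lower bound: χ ≥ ω).
The clique on [1, 9, 15, 18] has size 4, forcing χ ≥ 4, and the coloring below uses 4 colors, so χ(G) = 4.
A valid 4-coloring: color 1: [4, 15, 17]; color 2: [0, 1, 8]; color 3: [2, 3, 9]; color 4: [18].

χ(G) = 4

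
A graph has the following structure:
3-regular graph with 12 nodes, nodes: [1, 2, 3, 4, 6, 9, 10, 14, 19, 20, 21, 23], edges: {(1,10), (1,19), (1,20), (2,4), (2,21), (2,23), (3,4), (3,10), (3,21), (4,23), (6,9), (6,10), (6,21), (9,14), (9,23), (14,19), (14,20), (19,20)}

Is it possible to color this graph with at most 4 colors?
A valid 4-coloring: color 1: [1, 3, 6, 14, 23]; color 2: [4, 9, 10, 19, 21]; color 3: [2, 20].
(χ(G) = 3 ≤ 4.)

Yes, G is 4-colorable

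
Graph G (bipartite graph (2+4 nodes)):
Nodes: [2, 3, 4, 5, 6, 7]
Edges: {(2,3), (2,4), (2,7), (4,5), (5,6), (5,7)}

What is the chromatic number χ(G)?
χ(G) = 2

Clique number ω(G) = 2 (lower bound: χ ≥ ω).
The graph is bipartite (no odd cycle), so 2 colors suffice: χ(G) = 2.
A valid 2-coloring: color 1: [2, 5]; color 2: [3, 4, 6, 7].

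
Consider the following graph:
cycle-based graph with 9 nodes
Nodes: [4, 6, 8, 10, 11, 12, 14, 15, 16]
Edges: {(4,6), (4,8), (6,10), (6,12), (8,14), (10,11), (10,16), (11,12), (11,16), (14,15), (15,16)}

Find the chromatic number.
Clique number ω(G) = 3 (lower bound: χ ≥ ω).
The clique on [10, 11, 16] has size 3, forcing χ ≥ 3, and the coloring below uses 3 colors, so χ(G) = 3.
A valid 3-coloring: color 1: [6, 14, 16]; color 2: [8, 10, 12, 15]; color 3: [4, 11].

χ(G) = 3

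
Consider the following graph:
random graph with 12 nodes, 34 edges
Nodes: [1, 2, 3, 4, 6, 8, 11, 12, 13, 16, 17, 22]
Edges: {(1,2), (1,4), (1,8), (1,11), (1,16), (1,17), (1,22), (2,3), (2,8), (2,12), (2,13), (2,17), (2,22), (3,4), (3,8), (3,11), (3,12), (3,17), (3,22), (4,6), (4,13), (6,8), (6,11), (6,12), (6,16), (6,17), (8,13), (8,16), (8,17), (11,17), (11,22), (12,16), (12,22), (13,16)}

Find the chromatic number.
Clique number ω(G) = 4 (lower bound: χ ≥ ω).
The clique on [1, 2, 8, 17] has size 4, forcing χ ≥ 4, and the coloring below uses 4 colors, so χ(G) = 4.
A valid 4-coloring: color 1: [1, 3, 6, 13]; color 2: [2, 4, 11, 16]; color 3: [8, 12]; color 4: [17, 22].

χ(G) = 4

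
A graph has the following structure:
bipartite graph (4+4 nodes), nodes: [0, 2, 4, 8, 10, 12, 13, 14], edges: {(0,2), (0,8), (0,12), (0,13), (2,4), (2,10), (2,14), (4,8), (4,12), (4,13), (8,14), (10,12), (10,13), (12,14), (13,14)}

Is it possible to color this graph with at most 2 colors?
Yes, G is 2-colorable

A valid 2-coloring: color 1: [0, 4, 10, 14]; color 2: [2, 8, 12, 13].
(χ(G) = 2 ≤ 2.)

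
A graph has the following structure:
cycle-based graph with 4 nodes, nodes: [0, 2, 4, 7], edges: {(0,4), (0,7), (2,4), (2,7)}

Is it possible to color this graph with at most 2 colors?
A valid 2-coloring: color 1: [0, 2]; color 2: [4, 7].
(χ(G) = 2 ≤ 2.)

Yes, G is 2-colorable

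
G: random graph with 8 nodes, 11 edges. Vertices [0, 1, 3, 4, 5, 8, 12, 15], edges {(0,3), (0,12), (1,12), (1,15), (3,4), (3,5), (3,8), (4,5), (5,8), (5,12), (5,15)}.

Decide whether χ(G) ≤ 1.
The clique on vertices [3, 5, 8] has size 3 > 1, so it alone needs 3 colors.

No, G is not 1-colorable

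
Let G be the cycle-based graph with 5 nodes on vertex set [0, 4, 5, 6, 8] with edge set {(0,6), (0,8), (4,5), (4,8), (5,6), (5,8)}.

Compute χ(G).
Clique number ω(G) = 3 (lower bound: χ ≥ ω).
The clique on [4, 5, 8] has size 3, forcing χ ≥ 3, and the coloring below uses 3 colors, so χ(G) = 3.
A valid 3-coloring: color 1: [0, 5]; color 2: [6, 8]; color 3: [4].

χ(G) = 3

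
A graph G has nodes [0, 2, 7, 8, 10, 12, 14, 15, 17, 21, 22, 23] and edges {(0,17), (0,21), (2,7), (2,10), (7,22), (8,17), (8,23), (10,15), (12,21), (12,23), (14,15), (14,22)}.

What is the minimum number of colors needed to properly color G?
χ(G) = 2

Clique number ω(G) = 2 (lower bound: χ ≥ ω).
The graph is bipartite (no odd cycle), so 2 colors suffice: χ(G) = 2.
A valid 2-coloring: color 1: [0, 2, 8, 12, 15, 22]; color 2: [7, 10, 14, 17, 21, 23].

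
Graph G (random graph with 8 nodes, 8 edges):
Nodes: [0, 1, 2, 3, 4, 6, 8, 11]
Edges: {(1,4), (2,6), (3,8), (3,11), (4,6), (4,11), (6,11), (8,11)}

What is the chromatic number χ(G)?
χ(G) = 3

Clique number ω(G) = 3 (lower bound: χ ≥ ω).
The clique on [3, 8, 11] has size 3, forcing χ ≥ 3, and the coloring below uses 3 colors, so χ(G) = 3.
A valid 3-coloring: color 1: [0, 1, 2, 11]; color 2: [6, 8]; color 3: [3, 4].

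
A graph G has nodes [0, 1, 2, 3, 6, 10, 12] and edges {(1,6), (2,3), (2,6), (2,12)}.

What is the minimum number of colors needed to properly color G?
Clique number ω(G) = 2 (lower bound: χ ≥ ω).
The graph is bipartite (no odd cycle), so 2 colors suffice: χ(G) = 2.
A valid 2-coloring: color 1: [0, 1, 2, 10]; color 2: [3, 6, 12].

χ(G) = 2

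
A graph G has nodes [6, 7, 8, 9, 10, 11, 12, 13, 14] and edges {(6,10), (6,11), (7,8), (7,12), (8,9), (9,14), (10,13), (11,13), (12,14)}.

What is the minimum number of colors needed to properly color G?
Clique number ω(G) = 2 (lower bound: χ ≥ ω).
Odd cycle [12, 14, 9, 8, 7] needs 3 colors (χ ≥ 3).
The coloring below uses 3 colors, so χ(G) = 3.
A valid 3-coloring: color 1: [8, 10, 11, 12]; color 2: [6, 7, 13, 14]; color 3: [9].

χ(G) = 3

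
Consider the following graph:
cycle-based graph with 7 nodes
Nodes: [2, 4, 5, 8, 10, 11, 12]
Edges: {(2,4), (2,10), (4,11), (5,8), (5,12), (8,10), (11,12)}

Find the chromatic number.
χ(G) = 3

Clique number ω(G) = 2 (lower bound: χ ≥ ω).
Odd cycle [12, 5, 8, 10, 2, 4, 11] needs 3 colors (χ ≥ 3).
The coloring below uses 3 colors, so χ(G) = 3.
A valid 3-coloring: color 1: [4, 8, 12]; color 2: [5, 10, 11]; color 3: [2].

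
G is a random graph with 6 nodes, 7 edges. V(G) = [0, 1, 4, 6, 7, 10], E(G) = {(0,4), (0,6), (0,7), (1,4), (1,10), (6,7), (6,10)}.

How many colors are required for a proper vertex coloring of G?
χ(G) = 3

Clique number ω(G) = 3 (lower bound: χ ≥ ω).
The clique on [0, 6, 7] has size 3, forcing χ ≥ 3, and the coloring below uses 3 colors, so χ(G) = 3.
A valid 3-coloring: color 1: [0, 10]; color 2: [4, 6]; color 3: [1, 7].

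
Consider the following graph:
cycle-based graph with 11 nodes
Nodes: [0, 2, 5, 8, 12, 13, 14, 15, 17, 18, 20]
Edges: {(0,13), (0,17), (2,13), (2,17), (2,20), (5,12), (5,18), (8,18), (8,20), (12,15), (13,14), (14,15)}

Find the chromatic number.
Clique number ω(G) = 2 (lower bound: χ ≥ ω).
Odd cycle [20, 8, 18, 5, 12, 15, 14, 13, 2] needs 3 colors (χ ≥ 3).
The coloring below uses 3 colors, so χ(G) = 3.
A valid 3-coloring: color 1: [0, 2, 5, 8, 15]; color 2: [12, 13, 17, 18, 20]; color 3: [14].

χ(G) = 3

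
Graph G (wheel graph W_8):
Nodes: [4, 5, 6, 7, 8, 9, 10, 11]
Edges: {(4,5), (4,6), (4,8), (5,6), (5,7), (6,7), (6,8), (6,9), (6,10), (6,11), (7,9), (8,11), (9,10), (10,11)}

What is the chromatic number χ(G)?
χ(G) = 4

Clique number ω(G) = 3 (lower bound: χ ≥ ω).
Odd cycle [9, 7, 5, 4, 8, 11, 10] needs 3 colors (χ ≥ 3).
Vertex 6 is adjacent to every vertex of [4, 5, 7, 8, 9, 10, 11], which already need 3 colors among themselves, so 6 needs a new color (χ ≥ 4).
The coloring below uses 4 colors, so χ(G) = 4.
A valid 4-coloring: color 1: [6]; color 2: [5, 9, 11]; color 3: [4, 7, 10]; color 4: [8].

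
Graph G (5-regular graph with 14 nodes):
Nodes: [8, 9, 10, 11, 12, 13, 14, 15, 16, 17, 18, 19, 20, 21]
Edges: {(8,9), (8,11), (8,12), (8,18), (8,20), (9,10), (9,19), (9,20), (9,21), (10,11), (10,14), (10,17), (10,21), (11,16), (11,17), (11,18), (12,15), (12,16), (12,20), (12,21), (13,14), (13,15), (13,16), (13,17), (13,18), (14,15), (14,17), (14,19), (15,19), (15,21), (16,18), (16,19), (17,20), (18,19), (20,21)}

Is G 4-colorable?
Yes, G is 4-colorable

A valid 4-coloring: color 1: [10, 15, 18, 20]; color 2: [8, 13, 19, 21]; color 3: [9, 11, 12, 14]; color 4: [16, 17].
(χ(G) = 4 ≤ 4.)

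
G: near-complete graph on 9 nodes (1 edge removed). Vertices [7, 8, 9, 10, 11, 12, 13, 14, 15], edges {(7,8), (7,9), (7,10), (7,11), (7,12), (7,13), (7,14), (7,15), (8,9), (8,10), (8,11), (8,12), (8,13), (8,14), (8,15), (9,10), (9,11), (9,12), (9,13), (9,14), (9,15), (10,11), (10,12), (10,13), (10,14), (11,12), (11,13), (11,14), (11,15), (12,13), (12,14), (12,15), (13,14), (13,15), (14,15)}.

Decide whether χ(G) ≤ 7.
No, G is not 7-colorable

The clique on vertices [7, 8, 9, 10, 11, 12, 13, 14] has size 8 > 7, so it alone needs 8 colors.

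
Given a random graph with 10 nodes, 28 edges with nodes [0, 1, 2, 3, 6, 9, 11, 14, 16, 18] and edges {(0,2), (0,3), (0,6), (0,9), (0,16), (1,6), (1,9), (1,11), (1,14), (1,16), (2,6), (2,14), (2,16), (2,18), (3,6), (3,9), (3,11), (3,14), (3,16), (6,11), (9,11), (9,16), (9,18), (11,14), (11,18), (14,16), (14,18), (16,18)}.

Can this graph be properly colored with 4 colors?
A valid 4-coloring: color 1: [11, 16]; color 2: [1, 2, 3]; color 3: [6, 9, 14]; color 4: [0, 18].
(χ(G) = 4 ≤ 4.)

Yes, G is 4-colorable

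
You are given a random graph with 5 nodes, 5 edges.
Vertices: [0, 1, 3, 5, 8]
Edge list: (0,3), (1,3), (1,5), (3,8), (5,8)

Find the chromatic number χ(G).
χ(G) = 2

Clique number ω(G) = 2 (lower bound: χ ≥ ω).
The graph is bipartite (no odd cycle), so 2 colors suffice: χ(G) = 2.
A valid 2-coloring: color 1: [3, 5]; color 2: [0, 1, 8].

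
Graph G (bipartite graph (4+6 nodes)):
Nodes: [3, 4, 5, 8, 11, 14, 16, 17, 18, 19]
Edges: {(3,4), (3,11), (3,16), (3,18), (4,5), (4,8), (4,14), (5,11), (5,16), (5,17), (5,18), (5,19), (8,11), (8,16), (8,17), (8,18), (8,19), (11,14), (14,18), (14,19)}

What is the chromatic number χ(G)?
χ(G) = 2

Clique number ω(G) = 2 (lower bound: χ ≥ ω).
The graph is bipartite (no odd cycle), so 2 colors suffice: χ(G) = 2.
A valid 2-coloring: color 1: [3, 5, 8, 14]; color 2: [4, 11, 16, 17, 18, 19].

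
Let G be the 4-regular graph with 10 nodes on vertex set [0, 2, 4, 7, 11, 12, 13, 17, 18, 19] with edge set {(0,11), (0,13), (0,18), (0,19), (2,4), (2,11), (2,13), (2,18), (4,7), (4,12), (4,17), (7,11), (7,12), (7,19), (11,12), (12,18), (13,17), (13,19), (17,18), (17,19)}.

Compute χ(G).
Clique number ω(G) = 3 (lower bound: χ ≥ ω).
The clique on [0, 13, 19] has size 3, forcing χ ≥ 3, and the coloring below uses 3 colors, so χ(G) = 3.
A valid 3-coloring: color 1: [0, 2, 7, 17]; color 2: [4, 11, 18, 19]; color 3: [12, 13].

χ(G) = 3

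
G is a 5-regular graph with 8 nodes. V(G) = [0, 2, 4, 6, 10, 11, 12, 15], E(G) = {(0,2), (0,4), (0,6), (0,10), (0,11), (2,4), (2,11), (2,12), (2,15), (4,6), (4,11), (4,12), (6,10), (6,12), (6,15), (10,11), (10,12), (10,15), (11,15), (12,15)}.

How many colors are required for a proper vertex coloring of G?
Clique number ω(G) = 4 (lower bound: χ ≥ ω).
The clique on [0, 2, 4, 11] has size 4, forcing χ ≥ 4, and the coloring below uses 4 colors, so χ(G) = 4.
A valid 4-coloring: color 1: [4, 15]; color 2: [0, 12]; color 3: [2, 10]; color 4: [6, 11].

χ(G) = 4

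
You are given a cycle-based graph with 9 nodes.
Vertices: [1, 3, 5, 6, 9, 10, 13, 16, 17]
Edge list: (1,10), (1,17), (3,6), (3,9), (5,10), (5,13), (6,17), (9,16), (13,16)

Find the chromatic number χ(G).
Clique number ω(G) = 2 (lower bound: χ ≥ ω).
Odd cycle [17, 1, 10, 5, 13, 16, 9, 3, 6] needs 3 colors (χ ≥ 3).
The coloring below uses 3 colors, so χ(G) = 3.
A valid 3-coloring: color 1: [3, 10, 13, 17]; color 2: [1, 5, 6, 16]; color 3: [9].

χ(G) = 3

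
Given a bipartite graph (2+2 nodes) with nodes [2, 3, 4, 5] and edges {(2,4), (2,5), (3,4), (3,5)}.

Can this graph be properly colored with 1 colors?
Edge (2,4) forces its endpoints to differ, so 1 color is not enough.

No, G is not 1-colorable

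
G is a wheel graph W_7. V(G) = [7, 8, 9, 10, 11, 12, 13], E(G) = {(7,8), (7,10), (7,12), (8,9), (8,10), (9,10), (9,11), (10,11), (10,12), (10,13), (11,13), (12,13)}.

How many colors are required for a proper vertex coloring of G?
χ(G) = 3

Clique number ω(G) = 3 (lower bound: χ ≥ ω).
The clique on [8, 9, 10] has size 3, forcing χ ≥ 3, and the coloring below uses 3 colors, so χ(G) = 3.
A valid 3-coloring: color 1: [10]; color 2: [7, 9, 13]; color 3: [8, 11, 12].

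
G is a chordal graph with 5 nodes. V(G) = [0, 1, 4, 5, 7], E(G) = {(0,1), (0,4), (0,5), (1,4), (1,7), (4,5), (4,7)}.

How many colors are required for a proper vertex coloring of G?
Clique number ω(G) = 3 (lower bound: χ ≥ ω).
The clique on [0, 1, 4] has size 3, forcing χ ≥ 3, and the coloring below uses 3 colors, so χ(G) = 3.
A valid 3-coloring: color 1: [4]; color 2: [1, 5]; color 3: [0, 7].

χ(G) = 3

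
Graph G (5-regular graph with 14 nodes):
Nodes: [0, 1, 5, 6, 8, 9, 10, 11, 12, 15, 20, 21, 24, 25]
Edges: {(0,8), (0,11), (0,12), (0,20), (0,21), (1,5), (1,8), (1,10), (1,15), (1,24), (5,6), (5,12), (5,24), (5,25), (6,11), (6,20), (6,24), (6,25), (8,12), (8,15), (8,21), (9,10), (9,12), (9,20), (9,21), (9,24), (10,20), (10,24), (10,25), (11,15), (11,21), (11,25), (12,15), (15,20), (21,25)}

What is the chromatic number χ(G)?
χ(G) = 4

Clique number ω(G) = 3 (lower bound: χ ≥ ω).
Suppose a proper 3-coloring c exists. The clique [0, 8, 12] takes 3 distinct colors; by symmetry let c(0) = 1, c(8) = 2, c(12) = 3.
- Vertex 15: neighbors [8, 12] already have colors [2, 3] ⇒ c(15) = 1.
- Vertex 1: neighbors [15, 8] already have colors [1, 2] ⇒ c(1) = 3.
- Vertex 21: neighbors [0, 8] already have colors [1, 2] ⇒ c(21) = 3.
- Vertex 11: neighbors [0, 21] already have colors [1, 3] ⇒ c(11) = 2.
- Vertex 25: neighbors [11, 21] already have colors [2, 3] ⇒ c(25) = 1.
- Vertex 6: neighbors [25, 11] already have colors [1, 2] ⇒ c(6) = 3.
- Vertex 10: neighbors [25, 1] already have colors [1, 3] ⇒ c(10) = 2.
- Vertex 20: neighbors [0, 10, 6] already have colors [1, 2, 3] — all 3 colors blocked. Contradiction.
The forced assignments end in a contradiction, so G has no proper 3-coloring (χ ≥ 4).
The coloring below uses 4 colors, so χ(G) = 4.
A valid 4-coloring: color 1: [8, 11, 20, 24]; color 2: [1, 6, 12, 21]; color 3: [0, 5, 10, 15]; color 4: [9, 25].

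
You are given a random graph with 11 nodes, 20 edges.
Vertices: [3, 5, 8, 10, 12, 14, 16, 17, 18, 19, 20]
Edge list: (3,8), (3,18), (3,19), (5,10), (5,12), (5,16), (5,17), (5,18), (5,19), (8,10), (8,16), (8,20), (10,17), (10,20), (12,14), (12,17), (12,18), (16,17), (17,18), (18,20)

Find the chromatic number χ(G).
Clique number ω(G) = 4 (lower bound: χ ≥ ω).
The clique on [5, 12, 17, 18] has size 4, forcing χ ≥ 4, and the coloring below uses 4 colors, so χ(G) = 4.
A valid 4-coloring: color 1: [3, 5, 14, 20]; color 2: [10, 16, 18, 19]; color 3: [8, 17]; color 4: [12].

χ(G) = 4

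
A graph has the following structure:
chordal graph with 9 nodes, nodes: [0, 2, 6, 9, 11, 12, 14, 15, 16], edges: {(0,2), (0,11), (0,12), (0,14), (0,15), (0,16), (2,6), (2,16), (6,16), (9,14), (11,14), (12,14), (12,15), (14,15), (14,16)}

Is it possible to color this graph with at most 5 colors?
Yes, G is 5-colorable

A valid 5-coloring: color 1: [0, 6, 9]; color 2: [2, 14]; color 3: [11, 12, 16]; color 4: [15].
(χ(G) = 4 ≤ 5.)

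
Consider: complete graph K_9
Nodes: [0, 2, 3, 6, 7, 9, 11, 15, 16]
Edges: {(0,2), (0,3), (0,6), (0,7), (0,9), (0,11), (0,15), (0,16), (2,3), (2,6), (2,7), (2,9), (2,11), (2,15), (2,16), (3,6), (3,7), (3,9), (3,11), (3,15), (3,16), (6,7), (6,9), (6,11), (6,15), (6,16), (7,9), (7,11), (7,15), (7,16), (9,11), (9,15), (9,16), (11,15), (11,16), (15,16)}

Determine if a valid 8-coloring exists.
The clique on vertices [0, 2, 3, 6, 7, 9, 11, 15, 16] has size 9 > 8, so it alone needs 9 colors.

No, G is not 8-colorable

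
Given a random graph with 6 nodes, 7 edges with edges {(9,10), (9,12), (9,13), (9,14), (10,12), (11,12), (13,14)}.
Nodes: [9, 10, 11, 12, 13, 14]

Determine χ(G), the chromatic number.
Clique number ω(G) = 3 (lower bound: χ ≥ ω).
The clique on [9, 10, 12] has size 3, forcing χ ≥ 3, and the coloring below uses 3 colors, so χ(G) = 3.
A valid 3-coloring: color 1: [9, 11]; color 2: [12, 14]; color 3: [10, 13].

χ(G) = 3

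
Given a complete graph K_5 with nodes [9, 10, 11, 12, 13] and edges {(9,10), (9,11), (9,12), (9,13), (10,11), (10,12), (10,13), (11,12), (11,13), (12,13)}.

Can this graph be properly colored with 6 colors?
A valid 6-coloring: color 1: [12]; color 2: [10]; color 3: [13]; color 4: [11]; color 5: [9].
(χ(G) = 5 ≤ 6.)

Yes, G is 6-colorable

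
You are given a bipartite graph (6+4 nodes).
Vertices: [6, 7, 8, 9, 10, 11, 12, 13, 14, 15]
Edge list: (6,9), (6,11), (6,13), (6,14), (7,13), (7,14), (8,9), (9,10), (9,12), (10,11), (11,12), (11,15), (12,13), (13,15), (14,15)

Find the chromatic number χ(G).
Clique number ω(G) = 2 (lower bound: χ ≥ ω).
The graph is bipartite (no odd cycle), so 2 colors suffice: χ(G) = 2.
A valid 2-coloring: color 1: [6, 7, 8, 10, 12, 15]; color 2: [9, 11, 13, 14].

χ(G) = 2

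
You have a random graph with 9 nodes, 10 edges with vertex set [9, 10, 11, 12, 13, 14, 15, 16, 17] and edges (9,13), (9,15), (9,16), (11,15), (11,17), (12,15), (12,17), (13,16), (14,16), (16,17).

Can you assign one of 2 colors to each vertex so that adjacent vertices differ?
No, G is not 2-colorable

The clique on vertices [9, 13, 16] has size 3 > 2, so it alone needs 3 colors.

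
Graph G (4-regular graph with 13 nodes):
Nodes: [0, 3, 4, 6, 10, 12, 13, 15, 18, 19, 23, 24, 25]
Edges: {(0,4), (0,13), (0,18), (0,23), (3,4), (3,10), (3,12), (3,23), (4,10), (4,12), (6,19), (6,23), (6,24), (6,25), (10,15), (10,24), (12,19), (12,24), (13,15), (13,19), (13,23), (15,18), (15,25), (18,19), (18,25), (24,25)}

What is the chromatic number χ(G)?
χ(G) = 3

Clique number ω(G) = 3 (lower bound: χ ≥ ω).
The clique on [0, 13, 23] has size 3, forcing χ ≥ 3, and the coloring below uses 3 colors, so χ(G) = 3.
A valid 3-coloring: color 1: [6, 10, 12, 13, 18]; color 2: [4, 15, 19, 23, 24]; color 3: [0, 3, 25].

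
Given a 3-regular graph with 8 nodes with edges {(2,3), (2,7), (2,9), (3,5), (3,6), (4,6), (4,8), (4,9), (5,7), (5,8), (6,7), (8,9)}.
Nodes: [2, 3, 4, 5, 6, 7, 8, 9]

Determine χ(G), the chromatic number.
χ(G) = 3

Clique number ω(G) = 3 (lower bound: χ ≥ ω).
The clique on [4, 8, 9] has size 3, forcing χ ≥ 3, and the coloring below uses 3 colors, so χ(G) = 3.
A valid 3-coloring: color 1: [2, 6, 8]; color 2: [3, 4, 7]; color 3: [5, 9].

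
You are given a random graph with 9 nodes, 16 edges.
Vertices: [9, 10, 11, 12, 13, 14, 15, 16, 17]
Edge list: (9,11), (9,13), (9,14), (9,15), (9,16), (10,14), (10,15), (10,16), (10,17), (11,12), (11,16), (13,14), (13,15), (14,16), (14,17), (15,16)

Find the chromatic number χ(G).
Clique number ω(G) = 3 (lower bound: χ ≥ ω).
The clique on [9, 11, 16] has size 3, forcing χ ≥ 3, and the coloring below uses 3 colors, so χ(G) = 3.
A valid 3-coloring: color 1: [11, 14, 15]; color 2: [12, 13, 16, 17]; color 3: [9, 10].

χ(G) = 3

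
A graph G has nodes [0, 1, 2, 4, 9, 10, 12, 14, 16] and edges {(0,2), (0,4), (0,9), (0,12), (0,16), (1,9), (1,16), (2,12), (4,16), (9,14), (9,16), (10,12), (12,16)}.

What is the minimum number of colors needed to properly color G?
Clique number ω(G) = 3 (lower bound: χ ≥ ω).
The clique on [0, 9, 16] has size 3, forcing χ ≥ 3, and the coloring below uses 3 colors, so χ(G) = 3.
A valid 3-coloring: color 1: [2, 10, 14, 16]; color 2: [0, 1]; color 3: [4, 9, 12].

χ(G) = 3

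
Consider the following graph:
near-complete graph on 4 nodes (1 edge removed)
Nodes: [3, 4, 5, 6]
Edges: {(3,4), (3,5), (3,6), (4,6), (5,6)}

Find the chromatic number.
χ(G) = 3

Clique number ω(G) = 3 (lower bound: χ ≥ ω).
The clique on [3, 4, 6] has size 3, forcing χ ≥ 3, and the coloring below uses 3 colors, so χ(G) = 3.
A valid 3-coloring: color 1: [6]; color 2: [3]; color 3: [4, 5].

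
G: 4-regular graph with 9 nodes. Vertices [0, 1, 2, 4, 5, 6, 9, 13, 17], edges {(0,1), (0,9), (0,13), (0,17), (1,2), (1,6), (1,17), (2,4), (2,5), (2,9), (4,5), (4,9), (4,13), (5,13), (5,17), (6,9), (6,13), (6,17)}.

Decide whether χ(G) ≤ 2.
No, G is not 2-colorable

The clique on vertices [0, 1, 17] has size 3 > 2, so it alone needs 3 colors.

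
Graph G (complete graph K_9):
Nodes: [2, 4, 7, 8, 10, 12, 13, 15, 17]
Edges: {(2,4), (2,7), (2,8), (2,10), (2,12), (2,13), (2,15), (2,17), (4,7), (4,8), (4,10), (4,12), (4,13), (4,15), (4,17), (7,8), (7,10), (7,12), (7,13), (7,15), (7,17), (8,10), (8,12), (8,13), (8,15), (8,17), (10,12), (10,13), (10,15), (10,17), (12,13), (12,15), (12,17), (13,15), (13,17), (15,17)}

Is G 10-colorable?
Yes, G is 10-colorable

A valid 10-coloring: color 1: [12]; color 2: [2]; color 3: [8]; color 4: [4]; color 5: [10]; color 6: [13]; color 7: [15]; color 8: [17]; color 9: [7].
(χ(G) = 9 ≤ 10.)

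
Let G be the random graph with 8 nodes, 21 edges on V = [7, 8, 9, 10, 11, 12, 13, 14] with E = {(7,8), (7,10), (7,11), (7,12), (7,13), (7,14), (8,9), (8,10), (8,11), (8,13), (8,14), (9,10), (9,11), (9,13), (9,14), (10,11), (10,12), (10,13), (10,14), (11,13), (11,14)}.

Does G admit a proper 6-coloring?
Yes, G is 6-colorable

A valid 6-coloring: color 1: [10]; color 2: [8, 12]; color 3: [7, 9]; color 4: [11]; color 5: [13, 14].
(χ(G) = 5 ≤ 6.)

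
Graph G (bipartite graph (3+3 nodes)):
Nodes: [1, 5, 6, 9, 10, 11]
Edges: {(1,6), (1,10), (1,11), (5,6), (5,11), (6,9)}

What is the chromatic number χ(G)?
Clique number ω(G) = 2 (lower bound: χ ≥ ω).
The graph is bipartite (no odd cycle), so 2 colors suffice: χ(G) = 2.
A valid 2-coloring: color 1: [6, 10, 11]; color 2: [1, 5, 9].

χ(G) = 2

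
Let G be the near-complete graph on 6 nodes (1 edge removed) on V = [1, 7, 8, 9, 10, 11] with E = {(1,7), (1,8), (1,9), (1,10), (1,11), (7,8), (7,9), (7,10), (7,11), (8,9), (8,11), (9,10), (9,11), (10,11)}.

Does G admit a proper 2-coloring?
No, G is not 2-colorable

The clique on vertices [1, 7, 8, 9, 11] has size 5 > 2, so it alone needs 5 colors.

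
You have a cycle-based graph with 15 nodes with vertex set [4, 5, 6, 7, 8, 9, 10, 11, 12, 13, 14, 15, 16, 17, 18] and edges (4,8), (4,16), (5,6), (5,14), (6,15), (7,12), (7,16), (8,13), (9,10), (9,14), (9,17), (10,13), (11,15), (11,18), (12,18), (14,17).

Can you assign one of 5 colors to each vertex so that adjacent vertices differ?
Yes, G is 5-colorable

A valid 5-coloring: color 1: [6, 8, 10, 11, 12, 14, 16]; color 2: [4, 5, 7, 9, 13, 15, 18]; color 3: [17].
(χ(G) = 3 ≤ 5.)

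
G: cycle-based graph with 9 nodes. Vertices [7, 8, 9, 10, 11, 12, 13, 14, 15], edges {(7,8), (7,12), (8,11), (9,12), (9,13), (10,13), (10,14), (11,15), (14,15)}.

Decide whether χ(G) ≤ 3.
Yes, G is 3-colorable

A valid 3-coloring: color 1: [8, 12, 13, 14]; color 2: [7, 9, 10, 11]; color 3: [15].
(χ(G) = 3 ≤ 3.)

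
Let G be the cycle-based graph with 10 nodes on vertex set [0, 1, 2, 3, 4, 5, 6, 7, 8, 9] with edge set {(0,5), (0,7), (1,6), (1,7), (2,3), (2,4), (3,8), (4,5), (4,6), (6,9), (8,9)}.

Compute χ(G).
Clique number ω(G) = 2 (lower bound: χ ≥ ω).
The graph is bipartite (no odd cycle), so 2 colors suffice: χ(G) = 2.
A valid 2-coloring: color 1: [0, 1, 3, 4, 9]; color 2: [2, 5, 6, 7, 8].

χ(G) = 2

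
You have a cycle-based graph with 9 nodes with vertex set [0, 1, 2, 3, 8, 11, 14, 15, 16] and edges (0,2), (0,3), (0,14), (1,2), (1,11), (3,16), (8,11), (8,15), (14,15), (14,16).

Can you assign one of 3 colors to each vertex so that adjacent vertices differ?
Yes, G is 3-colorable

A valid 3-coloring: color 1: [0, 1, 8, 16]; color 2: [2, 3, 11, 14]; color 3: [15].
(χ(G) = 3 ≤ 3.)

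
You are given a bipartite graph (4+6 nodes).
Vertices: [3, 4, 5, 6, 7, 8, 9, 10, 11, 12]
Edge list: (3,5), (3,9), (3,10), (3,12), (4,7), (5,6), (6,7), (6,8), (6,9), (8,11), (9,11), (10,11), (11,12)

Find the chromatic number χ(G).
χ(G) = 2

Clique number ω(G) = 2 (lower bound: χ ≥ ω).
The graph is bipartite (no odd cycle), so 2 colors suffice: χ(G) = 2.
A valid 2-coloring: color 1: [3, 4, 6, 11]; color 2: [5, 7, 8, 9, 10, 12].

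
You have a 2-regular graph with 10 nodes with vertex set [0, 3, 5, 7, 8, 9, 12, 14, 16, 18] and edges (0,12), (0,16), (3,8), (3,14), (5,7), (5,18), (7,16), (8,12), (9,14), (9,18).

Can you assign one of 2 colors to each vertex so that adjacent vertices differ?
Yes, G is 2-colorable

A valid 2-coloring: color 1: [0, 7, 8, 14, 18]; color 2: [3, 5, 9, 12, 16].
(χ(G) = 2 ≤ 2.)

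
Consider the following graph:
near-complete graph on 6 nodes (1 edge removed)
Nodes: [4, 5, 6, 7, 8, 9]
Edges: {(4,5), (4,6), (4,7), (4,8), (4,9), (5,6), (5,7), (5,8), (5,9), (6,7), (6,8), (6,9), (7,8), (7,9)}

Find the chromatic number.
Clique number ω(G) = 5 (lower bound: χ ≥ ω).
The clique on [4, 5, 6, 7, 8] has size 5, forcing χ ≥ 5, and the coloring below uses 5 colors, so χ(G) = 5.
A valid 5-coloring: color 1: [5]; color 2: [7]; color 3: [6]; color 4: [4]; color 5: [8, 9].

χ(G) = 5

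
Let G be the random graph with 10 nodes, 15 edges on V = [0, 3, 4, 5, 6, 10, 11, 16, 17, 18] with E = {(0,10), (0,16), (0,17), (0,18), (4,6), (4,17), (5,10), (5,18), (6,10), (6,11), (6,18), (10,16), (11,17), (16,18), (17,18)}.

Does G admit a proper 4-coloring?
A valid 4-coloring: color 1: [3, 4, 10, 11, 18]; color 2: [5, 6, 16, 17]; color 3: [0].
(χ(G) = 3 ≤ 4.)

Yes, G is 4-colorable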